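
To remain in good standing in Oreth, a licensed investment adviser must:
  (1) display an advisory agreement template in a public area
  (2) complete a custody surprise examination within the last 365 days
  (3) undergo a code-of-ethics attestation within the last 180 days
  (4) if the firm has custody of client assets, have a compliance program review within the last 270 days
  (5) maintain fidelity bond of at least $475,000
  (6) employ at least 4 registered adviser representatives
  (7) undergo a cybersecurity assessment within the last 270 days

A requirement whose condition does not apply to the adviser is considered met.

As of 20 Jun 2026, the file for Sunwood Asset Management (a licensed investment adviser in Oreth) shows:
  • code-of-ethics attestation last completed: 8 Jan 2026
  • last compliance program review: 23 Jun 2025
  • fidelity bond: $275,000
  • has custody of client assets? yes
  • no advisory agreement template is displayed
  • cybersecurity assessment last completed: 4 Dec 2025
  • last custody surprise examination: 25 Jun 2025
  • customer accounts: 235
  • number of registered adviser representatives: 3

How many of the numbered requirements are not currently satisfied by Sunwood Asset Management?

1. advisory agreement template absent → not met
2. custody surprise examination 360 days ago vs limit 365 → met
3. code-of-ethics attestation 163 days ago vs limit 180 → met
4. condition 'has custody of client assets' holds; compliance program review 362 days ago vs limit 270 → not met
5. fidelity bond $275,000 < $475,000 → not met
6. registered adviser representatives 3 < 4 → not met
7. cybersecurity assessment 198 days ago vs limit 270 → met
Not met: 4 of 7

4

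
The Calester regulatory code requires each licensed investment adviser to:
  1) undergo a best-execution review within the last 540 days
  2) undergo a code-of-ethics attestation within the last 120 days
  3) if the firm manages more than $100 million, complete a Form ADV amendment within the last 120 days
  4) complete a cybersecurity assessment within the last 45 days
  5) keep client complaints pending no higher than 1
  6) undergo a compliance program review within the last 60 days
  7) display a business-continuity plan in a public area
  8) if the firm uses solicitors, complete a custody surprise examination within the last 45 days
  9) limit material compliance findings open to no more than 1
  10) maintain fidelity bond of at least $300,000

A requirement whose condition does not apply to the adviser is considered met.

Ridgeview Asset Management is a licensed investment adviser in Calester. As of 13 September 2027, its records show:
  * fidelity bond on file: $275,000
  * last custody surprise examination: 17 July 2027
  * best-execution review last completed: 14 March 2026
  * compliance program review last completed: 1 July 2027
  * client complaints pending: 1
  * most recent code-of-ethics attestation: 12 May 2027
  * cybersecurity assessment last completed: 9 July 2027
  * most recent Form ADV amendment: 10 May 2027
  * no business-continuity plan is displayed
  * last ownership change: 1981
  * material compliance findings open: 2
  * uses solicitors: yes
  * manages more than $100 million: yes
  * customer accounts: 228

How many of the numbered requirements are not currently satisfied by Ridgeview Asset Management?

9

1. best-execution review 548 days ago vs limit 540 → not met
2. code-of-ethics attestation 124 days ago vs limit 120 → not met
3. condition 'manages more than $100 million' holds; Form ADV amendment 126 days ago vs limit 120 → not met
4. cybersecurity assessment 66 days ago vs limit 45 → not met
5. client complaints pending 1 ≤ 1 → met
6. compliance program review 74 days ago vs limit 60 → not met
7. business-continuity plan absent → not met
8. condition 'uses solicitors' holds; custody surprise examination 58 days ago vs limit 45 → not met
9. material compliance findings open 2 > 1 → not met
10. fidelity bond $275,000 < $300,000 → not met
Not met: 9 of 10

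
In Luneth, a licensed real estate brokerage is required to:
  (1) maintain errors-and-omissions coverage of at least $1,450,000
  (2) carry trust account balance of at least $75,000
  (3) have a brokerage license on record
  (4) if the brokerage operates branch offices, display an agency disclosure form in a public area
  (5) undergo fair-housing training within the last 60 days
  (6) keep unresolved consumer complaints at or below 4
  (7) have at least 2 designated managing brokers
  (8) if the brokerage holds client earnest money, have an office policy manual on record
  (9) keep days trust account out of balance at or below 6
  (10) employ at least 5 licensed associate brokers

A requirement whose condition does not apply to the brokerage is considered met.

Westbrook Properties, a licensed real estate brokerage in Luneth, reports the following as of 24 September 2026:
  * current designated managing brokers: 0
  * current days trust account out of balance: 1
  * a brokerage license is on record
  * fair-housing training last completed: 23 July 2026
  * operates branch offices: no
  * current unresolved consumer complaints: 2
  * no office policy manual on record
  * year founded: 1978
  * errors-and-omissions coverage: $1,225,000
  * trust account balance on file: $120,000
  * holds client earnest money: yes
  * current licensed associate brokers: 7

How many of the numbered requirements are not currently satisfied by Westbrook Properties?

4

1. errors-and-omissions coverage $1,225,000 < $1,450,000 → not met
2. trust account balance $120,000 ≥ $75,000 → met
3. brokerage license present → met
4. condition 'operates branch offices' does not hold → requirement n/a → met
5. fair-housing training 63 days ago vs limit 60 → not met
6. unresolved consumer complaints 2 ≤ 4 → met
7. designated managing brokers 0 < 2 → not met
8. condition 'holds client earnest money' holds; office policy manual absent → not met
9. days trust account out of balance 1 ≤ 6 → met
10. licensed associate brokers 7 ≥ 5 → met
Not met: 4 of 10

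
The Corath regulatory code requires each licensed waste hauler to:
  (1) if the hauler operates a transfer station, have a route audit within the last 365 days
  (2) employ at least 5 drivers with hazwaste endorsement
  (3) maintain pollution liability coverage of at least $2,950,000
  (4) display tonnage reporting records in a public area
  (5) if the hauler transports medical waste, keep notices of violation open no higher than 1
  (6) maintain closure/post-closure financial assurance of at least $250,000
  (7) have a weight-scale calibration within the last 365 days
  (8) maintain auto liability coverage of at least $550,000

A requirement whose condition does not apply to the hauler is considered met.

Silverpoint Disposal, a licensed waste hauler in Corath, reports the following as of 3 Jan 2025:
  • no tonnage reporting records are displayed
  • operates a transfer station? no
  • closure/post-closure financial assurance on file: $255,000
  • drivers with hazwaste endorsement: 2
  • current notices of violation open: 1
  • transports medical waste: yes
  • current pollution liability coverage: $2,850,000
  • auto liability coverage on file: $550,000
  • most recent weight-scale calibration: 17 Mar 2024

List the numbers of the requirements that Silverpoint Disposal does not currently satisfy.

2, 3, 4

1. condition 'operates a transfer station' does not hold → requirement n/a → met
2. drivers with hazwaste endorsement 2 < 5 → not met
3. pollution liability coverage $2,850,000 < $2,950,000 → not met
4. tonnage reporting records absent → not met
5. condition 'transports medical waste' holds; notices of violation open 1 ≤ 1 → met
6. closure/post-closure financial assurance $255,000 ≥ $250,000 → met
7. weight-scale calibration 292 days ago vs limit 365 → met
8. auto liability coverage $550,000 ≥ $550,000 → met
Not met: 2, 3, 4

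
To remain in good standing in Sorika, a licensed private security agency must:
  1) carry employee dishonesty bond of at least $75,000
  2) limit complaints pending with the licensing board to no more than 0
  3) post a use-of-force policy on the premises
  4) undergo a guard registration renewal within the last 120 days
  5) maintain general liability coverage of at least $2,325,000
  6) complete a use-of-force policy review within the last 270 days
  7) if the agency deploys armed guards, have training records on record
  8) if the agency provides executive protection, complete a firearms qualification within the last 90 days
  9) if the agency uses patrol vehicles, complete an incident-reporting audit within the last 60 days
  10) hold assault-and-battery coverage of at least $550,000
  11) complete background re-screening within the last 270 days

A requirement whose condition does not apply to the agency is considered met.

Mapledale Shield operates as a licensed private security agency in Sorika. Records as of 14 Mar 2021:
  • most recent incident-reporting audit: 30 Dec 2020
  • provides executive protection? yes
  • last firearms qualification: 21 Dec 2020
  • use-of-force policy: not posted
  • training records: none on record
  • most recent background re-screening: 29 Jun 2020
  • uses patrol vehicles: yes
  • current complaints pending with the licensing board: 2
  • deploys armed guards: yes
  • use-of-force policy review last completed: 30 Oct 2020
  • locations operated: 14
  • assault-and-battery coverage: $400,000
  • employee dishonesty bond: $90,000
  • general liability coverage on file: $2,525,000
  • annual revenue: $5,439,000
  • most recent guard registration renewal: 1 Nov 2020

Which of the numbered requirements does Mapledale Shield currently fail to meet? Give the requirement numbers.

1. employee dishonesty bond $90,000 ≥ $75,000 → met
2. complaints pending with the licensing board 2 > 0 → not met
3. use-of-force policy absent → not met
4. guard registration renewal 133 days ago vs limit 120 → not met
5. general liability coverage $2,525,000 ≥ $2,325,000 → met
6. use-of-force policy review 135 days ago vs limit 270 → met
7. condition 'deploys armed guards' holds; training records absent → not met
8. condition 'provides executive protection' holds; firearms qualification 83 days ago vs limit 90 → met
9. condition 'uses patrol vehicles' holds; incident-reporting audit 74 days ago vs limit 60 → not met
10. assault-and-battery coverage $400,000 < $550,000 → not met
11. background re-screening 258 days ago vs limit 270 → met
Not met: 2, 3, 4, 7, 9, 10

2, 3, 4, 7, 9, 10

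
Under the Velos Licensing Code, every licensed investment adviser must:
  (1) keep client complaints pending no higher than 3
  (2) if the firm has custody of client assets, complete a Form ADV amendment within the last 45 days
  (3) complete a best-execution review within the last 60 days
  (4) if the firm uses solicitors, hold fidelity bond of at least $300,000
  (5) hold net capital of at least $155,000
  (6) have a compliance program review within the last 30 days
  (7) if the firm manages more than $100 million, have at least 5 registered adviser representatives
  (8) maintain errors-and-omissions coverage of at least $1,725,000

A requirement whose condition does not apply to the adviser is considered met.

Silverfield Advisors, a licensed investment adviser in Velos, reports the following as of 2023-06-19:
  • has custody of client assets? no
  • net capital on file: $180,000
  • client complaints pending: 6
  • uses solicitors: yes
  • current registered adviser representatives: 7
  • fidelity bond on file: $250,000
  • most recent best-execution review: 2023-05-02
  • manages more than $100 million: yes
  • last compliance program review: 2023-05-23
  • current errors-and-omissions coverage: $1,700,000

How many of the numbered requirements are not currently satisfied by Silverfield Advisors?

3

1. client complaints pending 6 > 3 → not met
2. condition 'has custody of client assets' does not hold → requirement n/a → met
3. best-execution review 48 days ago vs limit 60 → met
4. condition 'uses solicitors' holds; fidelity bond $250,000 < $300,000 → not met
5. net capital $180,000 ≥ $155,000 → met
6. compliance program review 27 days ago vs limit 30 → met
7. condition 'manages more than $100 million' holds; registered adviser representatives 7 ≥ 5 → met
8. errors-and-omissions coverage $1,700,000 < $1,725,000 → not met
Not met: 3 of 8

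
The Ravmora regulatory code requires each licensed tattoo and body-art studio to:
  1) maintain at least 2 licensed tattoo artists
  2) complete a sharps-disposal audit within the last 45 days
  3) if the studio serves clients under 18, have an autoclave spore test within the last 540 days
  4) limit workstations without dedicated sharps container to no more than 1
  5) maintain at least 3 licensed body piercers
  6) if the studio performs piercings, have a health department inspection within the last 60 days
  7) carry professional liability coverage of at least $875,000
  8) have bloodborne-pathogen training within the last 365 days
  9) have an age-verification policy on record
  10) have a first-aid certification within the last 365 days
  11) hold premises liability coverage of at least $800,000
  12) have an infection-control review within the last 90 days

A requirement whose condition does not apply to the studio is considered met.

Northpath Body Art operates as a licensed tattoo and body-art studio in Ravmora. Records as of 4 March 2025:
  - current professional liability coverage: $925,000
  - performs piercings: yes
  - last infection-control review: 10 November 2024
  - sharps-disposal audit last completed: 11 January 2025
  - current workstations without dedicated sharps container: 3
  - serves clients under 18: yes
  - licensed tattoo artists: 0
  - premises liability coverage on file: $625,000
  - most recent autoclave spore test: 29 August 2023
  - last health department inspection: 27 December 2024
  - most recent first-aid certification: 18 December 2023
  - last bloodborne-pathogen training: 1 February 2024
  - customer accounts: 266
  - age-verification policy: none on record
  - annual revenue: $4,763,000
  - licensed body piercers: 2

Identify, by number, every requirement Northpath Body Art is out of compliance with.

1, 2, 3, 4, 5, 6, 8, 9, 10, 11, 12

1. licensed tattoo artists 0 < 2 → not met
2. sharps-disposal audit 52 days ago vs limit 45 → not met
3. condition 'serves clients under 18' holds; autoclave spore test 553 days ago vs limit 540 → not met
4. workstations without dedicated sharps container 3 > 1 → not met
5. licensed body piercers 2 < 3 → not met
6. condition 'performs piercings' holds; health department inspection 67 days ago vs limit 60 → not met
7. professional liability coverage $925,000 ≥ $875,000 → met
8. bloodborne-pathogen training 397 days ago vs limit 365 → not met
9. age-verification policy absent → not met
10. first-aid certification 442 days ago vs limit 365 → not met
11. premises liability coverage $625,000 < $800,000 → not met
12. infection-control review 114 days ago vs limit 90 → not met
Not met: 1, 2, 3, 4, 5, 6, 8, 9, 10, 11, 12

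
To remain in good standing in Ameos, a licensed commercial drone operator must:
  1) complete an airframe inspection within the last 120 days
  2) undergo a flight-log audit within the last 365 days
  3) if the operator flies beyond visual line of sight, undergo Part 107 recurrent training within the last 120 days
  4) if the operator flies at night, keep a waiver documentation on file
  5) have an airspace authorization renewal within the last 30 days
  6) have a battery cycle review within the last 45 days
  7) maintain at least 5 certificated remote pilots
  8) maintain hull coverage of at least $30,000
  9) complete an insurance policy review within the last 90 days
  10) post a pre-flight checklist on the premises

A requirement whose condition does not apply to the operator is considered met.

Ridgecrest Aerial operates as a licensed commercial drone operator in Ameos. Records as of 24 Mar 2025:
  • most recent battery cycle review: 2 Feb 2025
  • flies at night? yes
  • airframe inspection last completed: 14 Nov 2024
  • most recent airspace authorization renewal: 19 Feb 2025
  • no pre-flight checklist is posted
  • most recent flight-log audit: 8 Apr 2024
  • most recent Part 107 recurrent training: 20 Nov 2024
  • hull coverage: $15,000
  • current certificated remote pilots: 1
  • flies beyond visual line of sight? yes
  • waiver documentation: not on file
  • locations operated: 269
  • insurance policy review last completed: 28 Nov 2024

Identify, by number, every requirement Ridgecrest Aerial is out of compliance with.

1, 3, 4, 5, 6, 7, 8, 9, 10

1. airframe inspection 130 days ago vs limit 120 → not met
2. flight-log audit 350 days ago vs limit 365 → met
3. condition 'flies beyond visual line of sight' holds; Part 107 recurrent training 124 days ago vs limit 120 → not met
4. condition 'flies at night' holds; waiver documentation absent → not met
5. airspace authorization renewal 33 days ago vs limit 30 → not met
6. battery cycle review 50 days ago vs limit 45 → not met
7. certificated remote pilots 1 < 5 → not met
8. hull coverage $15,000 < $30,000 → not met
9. insurance policy review 116 days ago vs limit 90 → not met
10. pre-flight checklist absent → not met
Not met: 1, 3, 4, 5, 6, 7, 8, 9, 10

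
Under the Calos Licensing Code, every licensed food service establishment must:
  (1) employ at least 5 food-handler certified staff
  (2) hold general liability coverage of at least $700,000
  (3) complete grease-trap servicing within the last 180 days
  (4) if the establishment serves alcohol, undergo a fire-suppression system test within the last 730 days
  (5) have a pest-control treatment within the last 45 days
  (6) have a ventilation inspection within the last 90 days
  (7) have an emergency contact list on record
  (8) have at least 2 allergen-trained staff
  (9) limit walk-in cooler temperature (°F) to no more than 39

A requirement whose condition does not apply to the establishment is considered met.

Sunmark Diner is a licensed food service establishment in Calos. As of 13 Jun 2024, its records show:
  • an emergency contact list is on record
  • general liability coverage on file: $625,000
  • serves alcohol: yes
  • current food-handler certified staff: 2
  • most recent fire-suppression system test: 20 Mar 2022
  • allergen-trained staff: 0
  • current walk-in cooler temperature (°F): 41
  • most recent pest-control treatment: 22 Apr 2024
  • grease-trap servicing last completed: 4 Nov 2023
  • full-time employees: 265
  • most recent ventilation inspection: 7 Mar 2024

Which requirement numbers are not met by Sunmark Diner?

1. food-handler certified staff 2 < 5 → not met
2. general liability coverage $625,000 < $700,000 → not met
3. grease-trap servicing 222 days ago vs limit 180 → not met
4. condition 'serves alcohol' holds; fire-suppression system test 816 days ago vs limit 730 → not met
5. pest-control treatment 52 days ago vs limit 45 → not met
6. ventilation inspection 98 days ago vs limit 90 → not met
7. emergency contact list present → met
8. allergen-trained staff 0 < 2 → not met
9. walk-in cooler temperature (°F) 41 > 39 → not met
Not met: 1, 2, 3, 4, 5, 6, 8, 9

1, 2, 3, 4, 5, 6, 8, 9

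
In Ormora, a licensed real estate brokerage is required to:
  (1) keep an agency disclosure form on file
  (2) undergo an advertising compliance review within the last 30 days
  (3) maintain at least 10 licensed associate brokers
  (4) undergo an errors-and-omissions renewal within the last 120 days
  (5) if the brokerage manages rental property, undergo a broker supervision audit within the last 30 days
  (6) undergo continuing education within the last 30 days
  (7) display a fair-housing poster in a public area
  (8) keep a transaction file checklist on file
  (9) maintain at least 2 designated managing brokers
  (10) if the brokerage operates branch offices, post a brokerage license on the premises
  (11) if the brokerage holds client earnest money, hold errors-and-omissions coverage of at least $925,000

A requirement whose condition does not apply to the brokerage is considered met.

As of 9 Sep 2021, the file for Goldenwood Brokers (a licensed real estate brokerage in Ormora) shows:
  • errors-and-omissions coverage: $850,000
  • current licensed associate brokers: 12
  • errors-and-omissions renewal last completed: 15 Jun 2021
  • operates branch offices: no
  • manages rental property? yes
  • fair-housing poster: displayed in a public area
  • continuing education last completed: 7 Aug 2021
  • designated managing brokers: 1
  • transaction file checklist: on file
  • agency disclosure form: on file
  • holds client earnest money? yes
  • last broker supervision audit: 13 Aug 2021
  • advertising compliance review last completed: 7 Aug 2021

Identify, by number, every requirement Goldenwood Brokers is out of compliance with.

2, 6, 9, 11

1. agency disclosure form present → met
2. advertising compliance review 33 days ago vs limit 30 → not met
3. licensed associate brokers 12 ≥ 10 → met
4. errors-and-omissions renewal 86 days ago vs limit 120 → met
5. condition 'manages rental property' holds; broker supervision audit 27 days ago vs limit 30 → met
6. continuing education 33 days ago vs limit 30 → not met
7. fair-housing poster present → met
8. transaction file checklist present → met
9. designated managing brokers 1 < 2 → not met
10. condition 'operates branch offices' does not hold → requirement n/a → met
11. condition 'holds client earnest money' holds; errors-and-omissions coverage $850,000 < $925,000 → not met
Not met: 2, 6, 9, 11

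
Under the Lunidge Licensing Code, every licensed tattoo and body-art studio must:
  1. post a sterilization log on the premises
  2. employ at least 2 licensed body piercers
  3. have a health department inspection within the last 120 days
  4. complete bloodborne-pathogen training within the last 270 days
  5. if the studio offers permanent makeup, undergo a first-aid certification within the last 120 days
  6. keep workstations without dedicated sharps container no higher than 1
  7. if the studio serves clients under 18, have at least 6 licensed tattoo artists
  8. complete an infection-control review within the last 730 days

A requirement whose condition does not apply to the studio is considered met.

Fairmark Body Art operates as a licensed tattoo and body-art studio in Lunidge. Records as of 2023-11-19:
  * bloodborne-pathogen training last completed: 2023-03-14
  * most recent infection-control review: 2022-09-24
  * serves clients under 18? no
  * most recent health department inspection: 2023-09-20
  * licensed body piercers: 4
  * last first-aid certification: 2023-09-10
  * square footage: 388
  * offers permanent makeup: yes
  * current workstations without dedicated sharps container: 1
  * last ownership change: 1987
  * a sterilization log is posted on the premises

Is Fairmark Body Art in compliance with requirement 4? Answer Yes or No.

4. bloodborne-pathogen training 250 days ago vs limit 270 → met

Yes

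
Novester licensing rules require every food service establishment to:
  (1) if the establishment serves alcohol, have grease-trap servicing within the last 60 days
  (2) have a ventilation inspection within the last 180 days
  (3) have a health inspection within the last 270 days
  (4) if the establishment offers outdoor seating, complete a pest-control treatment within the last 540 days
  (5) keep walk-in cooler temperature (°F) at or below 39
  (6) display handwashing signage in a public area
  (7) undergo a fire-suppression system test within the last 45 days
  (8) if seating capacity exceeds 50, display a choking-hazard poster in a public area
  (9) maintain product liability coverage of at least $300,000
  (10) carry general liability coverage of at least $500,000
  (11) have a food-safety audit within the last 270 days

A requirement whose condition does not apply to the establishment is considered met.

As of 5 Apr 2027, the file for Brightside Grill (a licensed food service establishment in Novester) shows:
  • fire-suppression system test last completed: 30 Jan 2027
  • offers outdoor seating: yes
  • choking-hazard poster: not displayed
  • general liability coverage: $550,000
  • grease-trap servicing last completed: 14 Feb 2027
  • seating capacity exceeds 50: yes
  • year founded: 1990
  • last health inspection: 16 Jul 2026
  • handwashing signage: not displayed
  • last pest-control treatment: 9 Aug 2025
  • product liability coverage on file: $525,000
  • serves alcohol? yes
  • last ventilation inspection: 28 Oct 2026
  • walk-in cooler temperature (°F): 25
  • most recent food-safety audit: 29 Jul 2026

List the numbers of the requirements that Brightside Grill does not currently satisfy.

1. condition 'serves alcohol' holds; grease-trap servicing 50 days ago vs limit 60 → met
2. ventilation inspection 159 days ago vs limit 180 → met
3. health inspection 263 days ago vs limit 270 → met
4. condition 'offers outdoor seating' holds; pest-control treatment 604 days ago vs limit 540 → not met
5. walk-in cooler temperature (°F) 25 ≤ 39 → met
6. handwashing signage absent → not met
7. fire-suppression system test 65 days ago vs limit 45 → not met
8. condition 'seating capacity exceeds 50' holds; choking-hazard poster absent → not met
9. product liability coverage $525,000 ≥ $300,000 → met
10. general liability coverage $550,000 ≥ $500,000 → met
11. food-safety audit 250 days ago vs limit 270 → met
Not met: 4, 6, 7, 8

4, 6, 7, 8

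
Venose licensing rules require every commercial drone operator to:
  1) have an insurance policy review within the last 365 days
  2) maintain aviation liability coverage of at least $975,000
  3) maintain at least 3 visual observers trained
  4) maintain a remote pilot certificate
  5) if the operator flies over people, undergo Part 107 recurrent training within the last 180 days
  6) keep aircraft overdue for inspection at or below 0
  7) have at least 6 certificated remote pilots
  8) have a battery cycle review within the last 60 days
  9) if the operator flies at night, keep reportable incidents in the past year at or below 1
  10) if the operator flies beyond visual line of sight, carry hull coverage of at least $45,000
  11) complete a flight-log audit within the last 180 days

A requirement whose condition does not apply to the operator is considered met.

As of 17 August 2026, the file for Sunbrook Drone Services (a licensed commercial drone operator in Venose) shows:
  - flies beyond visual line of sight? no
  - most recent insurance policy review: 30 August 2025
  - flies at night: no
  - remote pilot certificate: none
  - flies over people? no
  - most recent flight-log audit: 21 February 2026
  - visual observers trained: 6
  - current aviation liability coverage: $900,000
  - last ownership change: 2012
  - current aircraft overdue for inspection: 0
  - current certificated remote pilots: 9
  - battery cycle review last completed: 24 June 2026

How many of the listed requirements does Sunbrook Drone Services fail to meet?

1. insurance policy review 352 days ago vs limit 365 → met
2. aviation liability coverage $900,000 < $975,000 → not met
3. visual observers trained 6 ≥ 3 → met
4. remote pilot certificate absent → not met
5. condition 'flies over people' does not hold → requirement n/a → met
6. aircraft overdue for inspection 0 ≤ 0 → met
7. certificated remote pilots 9 ≥ 6 → met
8. battery cycle review 54 days ago vs limit 60 → met
9. condition 'flies at night' does not hold → requirement n/a → met
10. condition 'flies beyond visual line of sight' does not hold → requirement n/a → met
11. flight-log audit 177 days ago vs limit 180 → met
Not met: 2 of 11

2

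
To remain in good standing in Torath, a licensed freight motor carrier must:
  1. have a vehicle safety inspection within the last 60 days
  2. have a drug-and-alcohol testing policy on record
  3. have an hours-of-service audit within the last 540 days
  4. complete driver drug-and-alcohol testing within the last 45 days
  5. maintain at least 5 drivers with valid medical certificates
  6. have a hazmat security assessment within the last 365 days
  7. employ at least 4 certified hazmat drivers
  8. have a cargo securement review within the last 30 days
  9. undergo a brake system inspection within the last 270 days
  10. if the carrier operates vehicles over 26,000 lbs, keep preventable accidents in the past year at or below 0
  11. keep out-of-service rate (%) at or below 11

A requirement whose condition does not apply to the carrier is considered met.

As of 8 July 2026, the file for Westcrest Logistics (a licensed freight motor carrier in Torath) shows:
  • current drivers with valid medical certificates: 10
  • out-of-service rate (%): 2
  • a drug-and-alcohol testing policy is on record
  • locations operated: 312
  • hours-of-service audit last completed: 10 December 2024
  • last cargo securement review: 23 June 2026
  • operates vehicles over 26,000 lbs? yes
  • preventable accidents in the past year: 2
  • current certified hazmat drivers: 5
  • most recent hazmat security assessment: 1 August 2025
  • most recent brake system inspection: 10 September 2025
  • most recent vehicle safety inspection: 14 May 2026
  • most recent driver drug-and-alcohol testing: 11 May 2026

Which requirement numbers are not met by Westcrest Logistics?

1. vehicle safety inspection 55 days ago vs limit 60 → met
2. drug-and-alcohol testing policy present → met
3. hours-of-service audit 575 days ago vs limit 540 → not met
4. driver drug-and-alcohol testing 58 days ago vs limit 45 → not met
5. drivers with valid medical certificates 10 ≥ 5 → met
6. hazmat security assessment 341 days ago vs limit 365 → met
7. certified hazmat drivers 5 ≥ 4 → met
8. cargo securement review 15 days ago vs limit 30 → met
9. brake system inspection 301 days ago vs limit 270 → not met
10. condition 'operates vehicles over 26,000 lbs' holds; preventable accidents in the past year 2 > 0 → not met
11. out-of-service rate (%) 2 ≤ 11 → met
Not met: 3, 4, 9, 10

3, 4, 9, 10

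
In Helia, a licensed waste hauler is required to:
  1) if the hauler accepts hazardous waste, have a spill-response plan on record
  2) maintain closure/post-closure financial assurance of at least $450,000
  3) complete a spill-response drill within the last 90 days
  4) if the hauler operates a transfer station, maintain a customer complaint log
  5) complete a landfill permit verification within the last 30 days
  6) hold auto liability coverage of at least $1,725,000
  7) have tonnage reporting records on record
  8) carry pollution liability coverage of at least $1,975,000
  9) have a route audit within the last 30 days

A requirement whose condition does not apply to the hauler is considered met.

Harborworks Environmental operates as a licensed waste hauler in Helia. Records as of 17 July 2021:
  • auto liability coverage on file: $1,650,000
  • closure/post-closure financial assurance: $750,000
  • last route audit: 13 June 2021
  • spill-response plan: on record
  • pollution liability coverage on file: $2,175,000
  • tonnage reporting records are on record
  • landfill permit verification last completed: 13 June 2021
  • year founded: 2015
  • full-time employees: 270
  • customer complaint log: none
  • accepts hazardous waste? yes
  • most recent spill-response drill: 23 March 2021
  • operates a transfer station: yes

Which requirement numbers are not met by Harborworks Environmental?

1. condition 'accepts hazardous waste' holds; spill-response plan present → met
2. closure/post-closure financial assurance $750,000 ≥ $450,000 → met
3. spill-response drill 116 days ago vs limit 90 → not met
4. condition 'operates a transfer station' holds; customer complaint log absent → not met
5. landfill permit verification 34 days ago vs limit 30 → not met
6. auto liability coverage $1,650,000 < $1,725,000 → not met
7. tonnage reporting records present → met
8. pollution liability coverage $2,175,000 ≥ $1,975,000 → met
9. route audit 34 days ago vs limit 30 → not met
Not met: 3, 4, 5, 6, 9

3, 4, 5, 6, 9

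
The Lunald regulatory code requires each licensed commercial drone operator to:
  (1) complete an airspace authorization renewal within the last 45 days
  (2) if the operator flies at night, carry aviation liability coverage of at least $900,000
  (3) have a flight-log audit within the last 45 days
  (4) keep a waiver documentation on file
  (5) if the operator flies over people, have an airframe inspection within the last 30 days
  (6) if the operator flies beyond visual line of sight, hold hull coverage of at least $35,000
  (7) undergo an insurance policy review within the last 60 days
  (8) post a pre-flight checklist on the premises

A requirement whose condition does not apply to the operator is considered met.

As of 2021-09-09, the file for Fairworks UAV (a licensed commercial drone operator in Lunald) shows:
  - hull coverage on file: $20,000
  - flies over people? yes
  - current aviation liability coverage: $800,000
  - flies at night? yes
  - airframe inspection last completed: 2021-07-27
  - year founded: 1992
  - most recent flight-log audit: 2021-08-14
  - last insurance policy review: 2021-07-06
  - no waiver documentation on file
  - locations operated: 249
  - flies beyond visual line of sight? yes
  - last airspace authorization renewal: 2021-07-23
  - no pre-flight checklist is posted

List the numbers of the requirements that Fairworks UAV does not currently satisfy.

1, 2, 4, 5, 6, 7, 8

1. airspace authorization renewal 48 days ago vs limit 45 → not met
2. condition 'flies at night' holds; aviation liability coverage $800,000 < $900,000 → not met
3. flight-log audit 26 days ago vs limit 45 → met
4. waiver documentation absent → not met
5. condition 'flies over people' holds; airframe inspection 44 days ago vs limit 30 → not met
6. condition 'flies beyond visual line of sight' holds; hull coverage $20,000 < $35,000 → not met
7. insurance policy review 65 days ago vs limit 60 → not met
8. pre-flight checklist absent → not met
Not met: 1, 2, 4, 5, 6, 7, 8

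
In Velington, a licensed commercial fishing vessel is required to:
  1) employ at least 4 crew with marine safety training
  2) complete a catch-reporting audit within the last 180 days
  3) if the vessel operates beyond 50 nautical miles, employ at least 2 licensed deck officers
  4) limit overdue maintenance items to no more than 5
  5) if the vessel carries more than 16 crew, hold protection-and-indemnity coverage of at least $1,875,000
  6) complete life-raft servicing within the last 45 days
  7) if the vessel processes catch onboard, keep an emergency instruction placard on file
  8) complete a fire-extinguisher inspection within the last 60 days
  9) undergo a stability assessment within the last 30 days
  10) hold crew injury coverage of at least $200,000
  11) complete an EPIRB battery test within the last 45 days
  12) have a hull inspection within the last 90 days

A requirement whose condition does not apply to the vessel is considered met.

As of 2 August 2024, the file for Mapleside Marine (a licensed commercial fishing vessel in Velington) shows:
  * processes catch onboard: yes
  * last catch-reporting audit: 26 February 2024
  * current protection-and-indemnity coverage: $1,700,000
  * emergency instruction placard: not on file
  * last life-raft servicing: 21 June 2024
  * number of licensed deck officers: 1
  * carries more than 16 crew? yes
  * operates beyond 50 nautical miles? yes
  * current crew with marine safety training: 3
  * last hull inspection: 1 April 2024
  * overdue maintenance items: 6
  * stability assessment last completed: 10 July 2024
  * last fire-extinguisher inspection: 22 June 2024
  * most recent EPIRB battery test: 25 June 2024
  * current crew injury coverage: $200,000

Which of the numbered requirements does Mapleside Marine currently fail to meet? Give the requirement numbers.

1. crew with marine safety training 3 < 4 → not met
2. catch-reporting audit 158 days ago vs limit 180 → met
3. condition 'operates beyond 50 nautical miles' holds; licensed deck officers 1 < 2 → not met
4. overdue maintenance items 6 > 5 → not met
5. condition 'carries more than 16 crew' holds; protection-and-indemnity coverage $1,700,000 < $1,875,000 → not met
6. life-raft servicing 42 days ago vs limit 45 → met
7. condition 'processes catch onboard' holds; emergency instruction placard absent → not met
8. fire-extinguisher inspection 41 days ago vs limit 60 → met
9. stability assessment 23 days ago vs limit 30 → met
10. crew injury coverage $200,000 ≥ $200,000 → met
11. EPIRB battery test 38 days ago vs limit 45 → met
12. hull inspection 123 days ago vs limit 90 → not met
Not met: 1, 3, 4, 5, 7, 12

1, 3, 4, 5, 7, 12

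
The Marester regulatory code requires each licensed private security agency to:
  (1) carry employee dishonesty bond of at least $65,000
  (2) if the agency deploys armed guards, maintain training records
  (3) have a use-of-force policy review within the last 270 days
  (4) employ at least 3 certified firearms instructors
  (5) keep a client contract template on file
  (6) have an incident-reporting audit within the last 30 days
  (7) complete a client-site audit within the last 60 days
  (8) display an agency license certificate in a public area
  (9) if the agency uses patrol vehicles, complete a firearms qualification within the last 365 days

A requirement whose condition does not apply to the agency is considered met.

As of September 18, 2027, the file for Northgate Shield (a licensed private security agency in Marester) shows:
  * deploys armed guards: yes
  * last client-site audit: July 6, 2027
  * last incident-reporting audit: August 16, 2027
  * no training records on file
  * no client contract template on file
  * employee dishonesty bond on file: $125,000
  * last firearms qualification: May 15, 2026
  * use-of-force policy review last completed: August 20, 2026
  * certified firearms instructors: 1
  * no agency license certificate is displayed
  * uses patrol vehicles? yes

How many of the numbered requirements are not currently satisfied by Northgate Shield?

8

1. employee dishonesty bond $125,000 ≥ $65,000 → met
2. condition 'deploys armed guards' holds; training records absent → not met
3. use-of-force policy review 394 days ago vs limit 270 → not met
4. certified firearms instructors 1 < 3 → not met
5. client contract template absent → not met
6. incident-reporting audit 33 days ago vs limit 30 → not met
7. client-site audit 74 days ago vs limit 60 → not met
8. agency license certificate absent → not met
9. condition 'uses patrol vehicles' holds; firearms qualification 491 days ago vs limit 365 → not met
Not met: 8 of 9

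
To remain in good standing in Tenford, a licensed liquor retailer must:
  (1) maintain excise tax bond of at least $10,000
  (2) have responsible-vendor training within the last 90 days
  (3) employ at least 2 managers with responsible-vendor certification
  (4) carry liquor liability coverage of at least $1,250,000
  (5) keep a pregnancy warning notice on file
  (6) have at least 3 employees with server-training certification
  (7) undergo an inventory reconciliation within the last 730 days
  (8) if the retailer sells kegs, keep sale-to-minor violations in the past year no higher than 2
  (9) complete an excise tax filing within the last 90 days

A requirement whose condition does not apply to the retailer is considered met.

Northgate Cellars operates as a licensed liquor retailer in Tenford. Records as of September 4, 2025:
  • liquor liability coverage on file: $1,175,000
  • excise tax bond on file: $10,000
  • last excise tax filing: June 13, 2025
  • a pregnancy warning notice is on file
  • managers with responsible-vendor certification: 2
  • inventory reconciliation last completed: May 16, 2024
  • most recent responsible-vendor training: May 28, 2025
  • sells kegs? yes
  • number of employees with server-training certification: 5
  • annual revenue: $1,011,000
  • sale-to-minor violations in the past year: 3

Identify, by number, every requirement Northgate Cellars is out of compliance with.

2, 4, 8

1. excise tax bond $10,000 ≥ $10,000 → met
2. responsible-vendor training 99 days ago vs limit 90 → not met
3. managers with responsible-vendor certification 2 ≥ 2 → met
4. liquor liability coverage $1,175,000 < $1,250,000 → not met
5. pregnancy warning notice present → met
6. employees with server-training certification 5 ≥ 3 → met
7. inventory reconciliation 476 days ago vs limit 730 → met
8. condition 'sells kegs' holds; sale-to-minor violations in the past year 3 > 2 → not met
9. excise tax filing 83 days ago vs limit 90 → met
Not met: 2, 4, 8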